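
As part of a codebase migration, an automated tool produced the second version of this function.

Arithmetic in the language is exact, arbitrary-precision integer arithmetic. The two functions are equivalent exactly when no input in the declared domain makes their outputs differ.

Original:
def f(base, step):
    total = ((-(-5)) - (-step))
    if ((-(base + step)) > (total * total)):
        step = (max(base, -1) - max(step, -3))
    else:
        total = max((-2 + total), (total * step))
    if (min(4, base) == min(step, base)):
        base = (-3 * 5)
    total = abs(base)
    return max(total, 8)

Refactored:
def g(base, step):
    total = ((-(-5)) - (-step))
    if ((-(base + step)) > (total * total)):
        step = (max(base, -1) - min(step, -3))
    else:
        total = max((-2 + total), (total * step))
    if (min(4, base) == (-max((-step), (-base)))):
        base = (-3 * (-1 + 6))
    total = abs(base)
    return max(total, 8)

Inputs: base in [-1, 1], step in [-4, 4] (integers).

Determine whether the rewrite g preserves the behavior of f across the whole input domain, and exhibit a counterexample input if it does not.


The suspicious edit (`max(step, -3)` became `min(step, -3)`) never changes the result for any input inside the declared domain; all 27 inputs agree.
verdict: equivalent


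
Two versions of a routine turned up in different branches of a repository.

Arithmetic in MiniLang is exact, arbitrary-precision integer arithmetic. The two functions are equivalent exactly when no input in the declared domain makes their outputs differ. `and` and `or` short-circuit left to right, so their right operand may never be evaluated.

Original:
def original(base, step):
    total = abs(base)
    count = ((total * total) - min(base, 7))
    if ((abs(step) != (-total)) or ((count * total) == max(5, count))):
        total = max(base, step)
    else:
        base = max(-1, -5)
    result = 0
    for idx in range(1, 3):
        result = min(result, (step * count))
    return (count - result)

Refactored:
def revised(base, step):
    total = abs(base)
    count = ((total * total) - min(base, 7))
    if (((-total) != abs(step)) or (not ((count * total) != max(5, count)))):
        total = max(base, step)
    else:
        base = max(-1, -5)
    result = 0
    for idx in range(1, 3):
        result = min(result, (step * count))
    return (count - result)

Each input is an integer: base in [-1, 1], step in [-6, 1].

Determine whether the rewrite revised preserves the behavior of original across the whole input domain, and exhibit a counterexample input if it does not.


Side by side, the visible changes include: boolean connective usage differs; also comparison usage differs.
As a probe, take base=-1, step=0: original runs total = 1; count = 2; ((abs(step) != (-total)) or ((count * total) == max(5, count))) -> true; total = 0; result = 0; [idx=1]; result = 0; [idx=2]; result = 0; return 2; revised runs total = 1; count = 2; (((-total) != abs(step)) or (not ((count * total) != max(5, count)))) -> true; total = 0; result = 0; [idx=1]; result = 0; [idx=2]; result = 0; return 2; both end at 2.
Every one of the 24 inputs gives matching results.
verdict: equivalent


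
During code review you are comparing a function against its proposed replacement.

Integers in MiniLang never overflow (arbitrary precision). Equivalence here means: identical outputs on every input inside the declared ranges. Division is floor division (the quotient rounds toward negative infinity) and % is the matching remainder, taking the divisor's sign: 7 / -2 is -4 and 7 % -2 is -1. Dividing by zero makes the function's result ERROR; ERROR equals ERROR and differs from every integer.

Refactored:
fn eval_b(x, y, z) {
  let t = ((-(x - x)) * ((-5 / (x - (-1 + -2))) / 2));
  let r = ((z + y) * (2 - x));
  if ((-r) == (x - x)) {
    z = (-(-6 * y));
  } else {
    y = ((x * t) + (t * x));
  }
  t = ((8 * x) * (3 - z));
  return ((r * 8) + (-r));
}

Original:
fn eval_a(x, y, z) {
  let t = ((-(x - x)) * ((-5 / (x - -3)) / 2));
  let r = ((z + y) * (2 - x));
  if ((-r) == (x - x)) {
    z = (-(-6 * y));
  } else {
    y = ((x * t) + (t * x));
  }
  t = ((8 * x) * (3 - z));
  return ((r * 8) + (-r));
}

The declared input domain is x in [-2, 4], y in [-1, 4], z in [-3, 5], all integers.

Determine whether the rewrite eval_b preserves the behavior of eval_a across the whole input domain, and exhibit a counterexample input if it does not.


Although arithmetic usage differs; also constant usage differs, 378/378 inputs agree.
verdict: equivalent


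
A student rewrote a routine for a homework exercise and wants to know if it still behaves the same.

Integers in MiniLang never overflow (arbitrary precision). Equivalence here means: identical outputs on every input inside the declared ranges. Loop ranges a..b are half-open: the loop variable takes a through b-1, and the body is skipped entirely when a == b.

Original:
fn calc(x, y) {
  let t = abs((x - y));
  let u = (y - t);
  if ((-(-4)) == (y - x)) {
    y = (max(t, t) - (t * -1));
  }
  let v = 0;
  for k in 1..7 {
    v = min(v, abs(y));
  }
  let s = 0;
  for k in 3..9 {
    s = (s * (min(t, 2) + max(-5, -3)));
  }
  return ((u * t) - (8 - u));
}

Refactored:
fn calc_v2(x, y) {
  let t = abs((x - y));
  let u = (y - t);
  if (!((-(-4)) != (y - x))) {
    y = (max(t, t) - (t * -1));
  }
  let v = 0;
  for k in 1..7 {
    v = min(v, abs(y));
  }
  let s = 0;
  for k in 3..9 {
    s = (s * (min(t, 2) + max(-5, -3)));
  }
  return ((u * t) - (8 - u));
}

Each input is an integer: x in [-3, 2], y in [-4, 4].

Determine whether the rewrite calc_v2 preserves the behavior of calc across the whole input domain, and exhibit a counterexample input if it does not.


Behavior is preserved: although boolean connective usage differs, and comparison usage differs, the outputs never diverge.
Spot check at x=-2, y=2 — calc: t = 4; u = -2; ((-(-4)) == (y - x)) -> true; y = 8; v = 0; [k=1]; v = 0; [k=2]; v = 0; [k=3]; v = 0; [k=4]; v = 0; [k=5]; v = 0; [k=6]; v = 0; s = 0; [k=3]; s = 0; [k=4]; s = 0; [k=5]; s = 0; [k=6]; s = 0; [k=7]; s = 0; [k=8]; s = 0; return -18. calc_v2: t = 4; u = -2; (!((-(-4)) != (y - x))) -> true; y = 8; v = 0; [k=1]; v = 0; [k=2]; v = 0; [k=3]; v = 0; [k=4]; v = 0; [k=5]; v = 0; [k=6]; v = 0; s = 0; [k=3]; s = 0; [k=4]; s = 0; [k=5]; s = 0; [k=6]; s = 0; [k=7]; s = 0; [k=8]; s = 0; return -18. Both give -18.
Across all 54 domain points the two functions coincide.
verdict: equivalent


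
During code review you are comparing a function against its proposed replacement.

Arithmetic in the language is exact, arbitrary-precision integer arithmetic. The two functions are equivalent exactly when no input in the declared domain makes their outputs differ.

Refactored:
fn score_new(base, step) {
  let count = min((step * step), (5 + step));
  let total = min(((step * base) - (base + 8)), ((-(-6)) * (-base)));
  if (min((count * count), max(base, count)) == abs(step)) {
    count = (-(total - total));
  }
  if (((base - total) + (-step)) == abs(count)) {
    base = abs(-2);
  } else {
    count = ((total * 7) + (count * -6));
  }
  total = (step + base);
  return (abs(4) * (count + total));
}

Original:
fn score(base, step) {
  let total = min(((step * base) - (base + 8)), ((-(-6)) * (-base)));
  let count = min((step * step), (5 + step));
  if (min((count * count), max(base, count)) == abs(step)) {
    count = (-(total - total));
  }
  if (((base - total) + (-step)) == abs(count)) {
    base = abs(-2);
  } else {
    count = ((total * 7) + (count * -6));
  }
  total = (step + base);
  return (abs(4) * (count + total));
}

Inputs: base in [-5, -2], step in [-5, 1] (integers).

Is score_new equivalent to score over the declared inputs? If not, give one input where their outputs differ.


Side by side, the visible changes include: same computation, different form.
Spot check at base=-3, step=-3 — score: total := 4 | count := 2 | (min((count * count), max(base, count)) == abs(step)): false | (((base - total) + (-step)) == abs(count)): false | count := 16 | total := -6 | result 40. score_new: count := 2 | total := 4 | (min((count * count), max(base, count)) == abs(step)): false | (((base - total) + (-step)) == abs(count)): false | count := 16 | total := -6 | result 40. Both give 40.
Across all 28 domain points the two functions coincide.
verdict: equivalent


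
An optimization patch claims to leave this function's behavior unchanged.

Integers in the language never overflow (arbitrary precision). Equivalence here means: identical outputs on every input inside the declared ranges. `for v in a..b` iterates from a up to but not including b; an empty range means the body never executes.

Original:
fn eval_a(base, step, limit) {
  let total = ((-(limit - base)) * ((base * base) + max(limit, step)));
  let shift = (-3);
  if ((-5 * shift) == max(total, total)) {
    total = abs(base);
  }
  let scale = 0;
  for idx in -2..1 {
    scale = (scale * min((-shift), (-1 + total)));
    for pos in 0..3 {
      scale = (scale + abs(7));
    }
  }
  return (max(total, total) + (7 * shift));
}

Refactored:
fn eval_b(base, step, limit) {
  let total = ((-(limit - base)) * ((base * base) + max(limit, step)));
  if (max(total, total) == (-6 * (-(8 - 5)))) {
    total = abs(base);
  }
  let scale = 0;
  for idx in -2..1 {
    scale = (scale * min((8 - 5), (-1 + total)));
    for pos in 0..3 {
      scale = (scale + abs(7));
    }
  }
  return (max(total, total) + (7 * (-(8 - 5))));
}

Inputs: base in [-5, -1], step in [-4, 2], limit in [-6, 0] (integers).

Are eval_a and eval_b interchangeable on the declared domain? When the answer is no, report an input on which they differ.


Consider the input base=-4, step=-1, limit=-5.
eval_a: total=15, then shift=-3, then ((-5 * shift) == max(total, total)) is true, then total=4, then scale=0, then (idx=-2), then scale=0, then (pos=0), then scale=7, then (pos=1), then scale=14, then (pos=2), then scale=21, then (idx=-1), then scale=63, then (pos=0), then scale=70, then (pos=1), then scale=77, then (pos=2), then scale=84, then (idx=0), then scale=252, then (pos=0), then scale=259, then (pos=1), then scale=266, then (pos=2), then scale=273, then returns -17
eval_b: total=15, then (max(total, total) == (-6 * (-(8 - 5)))) is false, then scale=0, then (idx=-2), then scale=0, then (pos=0), then scale=7, then (pos=1), then scale=14, then (pos=2), then scale=21, then (idx=-1), then scale=63, then (pos=0), then scale=70, then (pos=1), then scale=77, then (pos=2), then scale=84, then (idx=0), then scale=252, then (pos=0), then scale=259, then (pos=1), then scale=266, then (pos=2), then scale=273, then returns -6
-17 vs -6 — the two versions disagree here.
verdict: not equivalent; witness: base=-4, step=-1, limit=-5


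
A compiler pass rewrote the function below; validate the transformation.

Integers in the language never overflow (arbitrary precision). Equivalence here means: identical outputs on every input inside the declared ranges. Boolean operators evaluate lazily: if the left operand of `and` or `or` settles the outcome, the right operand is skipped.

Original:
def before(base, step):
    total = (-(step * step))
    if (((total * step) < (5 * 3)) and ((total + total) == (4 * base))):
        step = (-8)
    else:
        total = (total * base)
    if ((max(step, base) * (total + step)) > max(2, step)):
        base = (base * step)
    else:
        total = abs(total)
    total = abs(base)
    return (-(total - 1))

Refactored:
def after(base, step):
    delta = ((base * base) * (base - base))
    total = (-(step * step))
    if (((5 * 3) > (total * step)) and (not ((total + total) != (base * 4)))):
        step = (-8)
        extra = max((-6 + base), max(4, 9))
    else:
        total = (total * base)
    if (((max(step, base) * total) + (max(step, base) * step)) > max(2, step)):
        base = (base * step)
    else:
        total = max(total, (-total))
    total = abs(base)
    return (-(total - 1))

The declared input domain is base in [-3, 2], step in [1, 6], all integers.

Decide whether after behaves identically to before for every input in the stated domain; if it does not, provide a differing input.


Side by side, the visible changes include: min/max/abs usage differs; arithmetic usage differs; constant usage differs; statement counts differ; local variable names differ; comparison usage differs; boolean connective usage differs.
One worked example (base=-3, step=2) — before: total = -4; (((total * step) < (5 * 3)) and ((total + total) == (4 * base))) -> false; total = 12; ((max(step, base) * (total + step)) > max(2, step)) -> true; base = -6; total = 6; return -5; after: delta = 0; total = -4; (((5 * 3) > (total * step)) and (not ((total + total) != (base * 4)))) -> false; total = 12; (((max(step, base) * total) + (max(step, base) * step)) > max(2, step)) -> true; base = -6; total = 6; return -5; agreement on -5.
Every one of the 36 inputs gives matching results.
verdict: equivalent


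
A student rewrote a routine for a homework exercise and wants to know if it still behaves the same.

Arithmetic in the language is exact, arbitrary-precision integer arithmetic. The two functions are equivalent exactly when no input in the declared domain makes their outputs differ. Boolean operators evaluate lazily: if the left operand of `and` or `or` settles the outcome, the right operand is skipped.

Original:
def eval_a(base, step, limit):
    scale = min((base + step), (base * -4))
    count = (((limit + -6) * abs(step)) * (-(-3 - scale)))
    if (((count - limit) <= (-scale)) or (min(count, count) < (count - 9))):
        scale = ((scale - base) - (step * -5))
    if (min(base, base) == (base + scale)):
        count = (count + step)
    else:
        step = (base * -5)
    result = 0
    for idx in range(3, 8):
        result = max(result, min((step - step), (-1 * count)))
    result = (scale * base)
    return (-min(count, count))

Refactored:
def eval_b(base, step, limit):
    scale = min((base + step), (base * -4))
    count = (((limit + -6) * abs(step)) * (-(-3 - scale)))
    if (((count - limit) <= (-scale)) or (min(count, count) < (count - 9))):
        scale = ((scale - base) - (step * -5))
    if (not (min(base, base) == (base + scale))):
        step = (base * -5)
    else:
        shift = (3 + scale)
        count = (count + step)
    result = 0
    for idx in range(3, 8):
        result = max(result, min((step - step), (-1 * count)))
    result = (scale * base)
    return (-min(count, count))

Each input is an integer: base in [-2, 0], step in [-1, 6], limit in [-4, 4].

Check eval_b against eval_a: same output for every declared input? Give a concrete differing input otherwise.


Reading the diff, among the changes: boolean connective usage differs, plus local variable names differ, plus statement counts differ, plus constant usage differs, plus arithmetic usage differs.
As a probe, take base=-1, step=2, limit=-4: eval_a runs scale := 1 | count := -80 | (((count - limit) <= (-scale)) or (min(count, count) < (count - 9))): true | scale := 12 | (min(base, base) == (base + scale)): false | step := 5 | result := 0 | iter idx=3: | result := 0 | iter idx=4: | result := 0 | iter idx=5: | result := 0 | iter idx=6: | result := 0 | iter idx=7: | result := 0 | result := -12 | result 80; eval_b runs scale := 1 | count := -80 | (((count - limit) <= (-scale)) or (min(count, count) < (count - 9))): true | scale := 12 | (not (min(base, base) == (base + scale))): true | step := 5 | result := 0 | iter idx=3: | result := 0 | iter idx=4: | result := 0 | iter idx=5: | result := 0 | iter idx=6: | result := 0 | iter idx=7: | result := 0 | result := -12 | result 80; both end at 80.
Every one of the 216 inputs gives matching results.
verdict: equivalent


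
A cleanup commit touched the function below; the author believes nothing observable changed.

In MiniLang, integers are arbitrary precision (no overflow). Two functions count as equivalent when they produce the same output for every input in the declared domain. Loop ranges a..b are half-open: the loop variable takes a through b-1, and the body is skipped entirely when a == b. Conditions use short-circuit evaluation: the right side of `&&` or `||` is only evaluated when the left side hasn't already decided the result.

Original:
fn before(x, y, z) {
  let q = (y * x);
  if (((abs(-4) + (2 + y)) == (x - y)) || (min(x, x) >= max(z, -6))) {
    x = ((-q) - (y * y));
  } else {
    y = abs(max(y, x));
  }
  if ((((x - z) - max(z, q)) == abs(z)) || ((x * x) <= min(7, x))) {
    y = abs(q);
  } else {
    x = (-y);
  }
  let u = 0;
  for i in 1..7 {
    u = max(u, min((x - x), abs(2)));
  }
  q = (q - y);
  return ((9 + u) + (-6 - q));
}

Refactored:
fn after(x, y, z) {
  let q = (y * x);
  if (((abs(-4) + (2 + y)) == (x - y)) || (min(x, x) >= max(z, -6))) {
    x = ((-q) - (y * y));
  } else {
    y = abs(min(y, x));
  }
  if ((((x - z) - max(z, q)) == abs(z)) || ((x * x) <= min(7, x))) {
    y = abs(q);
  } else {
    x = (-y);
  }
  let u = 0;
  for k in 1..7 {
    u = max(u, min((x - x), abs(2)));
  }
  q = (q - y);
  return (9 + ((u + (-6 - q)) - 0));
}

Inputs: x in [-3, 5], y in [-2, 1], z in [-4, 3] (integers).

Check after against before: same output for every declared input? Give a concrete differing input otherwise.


The rewrite breaks on x=-3, y=-2, z=-2, where the results are -1 and 0.
before: q = 6; (((abs(-4) + (2 + y)) == (x - y)) || (min(x, x) >= max(z, -6))) -> false; y = 2; ((((x - z) - max(z, q)) == abs(z)) || ((x * x) <= min(7, x))) -> false; x = -2; u = 0; [i=1]; u = 0; [i=2]; u = 0; [i=3]; u = 0; [i=4]; u = 0; [i=5]; u = 0; [i=6]; u = 0; q = 4; return -1
after: q = 6; (((abs(-4) + (2 + y)) == (x - y)) || (min(x, x) >= max(z, -6))) -> false; y = 3; ((((x - z) - max(z, q)) == abs(z)) || ((x * x) <= min(7, x))) -> false; x = -3; u = 0; [k=1]; u = 0; [k=2]; u = 0; [k=3]; u = 0; [k=4]; u = 0; [k=5]; u = 0; [k=6]; u = 0; q = 3; return 0
verdict: not equivalent; witness: x=-3, y=-2, z=-2


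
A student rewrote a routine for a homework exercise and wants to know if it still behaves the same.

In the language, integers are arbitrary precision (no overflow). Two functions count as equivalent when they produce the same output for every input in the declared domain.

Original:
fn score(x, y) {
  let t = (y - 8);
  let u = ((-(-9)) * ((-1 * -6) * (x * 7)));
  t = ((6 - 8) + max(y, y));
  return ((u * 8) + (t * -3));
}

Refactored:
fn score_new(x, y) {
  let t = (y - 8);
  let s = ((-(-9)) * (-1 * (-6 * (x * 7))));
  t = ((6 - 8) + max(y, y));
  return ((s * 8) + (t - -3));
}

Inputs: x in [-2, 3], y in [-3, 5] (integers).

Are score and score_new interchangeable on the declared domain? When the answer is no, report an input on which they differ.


Evaluate both at x=-2, y=-3.
score: t = -11; u = -756; t = -5; return -6033
score_new: t = -11; s = -756; t = -5; return -6050
-6033 and -6050 differ, so these are not the same function on this domain.
verdict: not equivalent; witness: x=-2, y=-3


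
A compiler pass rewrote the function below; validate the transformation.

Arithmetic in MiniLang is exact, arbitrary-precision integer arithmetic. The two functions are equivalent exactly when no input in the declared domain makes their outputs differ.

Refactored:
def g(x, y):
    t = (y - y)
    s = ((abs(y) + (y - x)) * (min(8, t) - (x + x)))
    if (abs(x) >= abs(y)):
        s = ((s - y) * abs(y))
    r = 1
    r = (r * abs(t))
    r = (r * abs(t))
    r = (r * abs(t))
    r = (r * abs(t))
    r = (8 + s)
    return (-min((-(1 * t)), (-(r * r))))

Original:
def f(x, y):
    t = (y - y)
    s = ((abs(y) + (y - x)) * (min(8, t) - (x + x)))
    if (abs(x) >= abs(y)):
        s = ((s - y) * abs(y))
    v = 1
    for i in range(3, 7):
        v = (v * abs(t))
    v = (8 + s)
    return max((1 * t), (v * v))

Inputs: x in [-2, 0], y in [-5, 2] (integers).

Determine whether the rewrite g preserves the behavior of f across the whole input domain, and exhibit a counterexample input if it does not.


Changes here: arithmetic usage differs, and statement counts differ, and local variable names differ, and min/max/abs usage differs, and loop structure differs; the full 24-point sweep finds no disagreement.
verdict: equivalent


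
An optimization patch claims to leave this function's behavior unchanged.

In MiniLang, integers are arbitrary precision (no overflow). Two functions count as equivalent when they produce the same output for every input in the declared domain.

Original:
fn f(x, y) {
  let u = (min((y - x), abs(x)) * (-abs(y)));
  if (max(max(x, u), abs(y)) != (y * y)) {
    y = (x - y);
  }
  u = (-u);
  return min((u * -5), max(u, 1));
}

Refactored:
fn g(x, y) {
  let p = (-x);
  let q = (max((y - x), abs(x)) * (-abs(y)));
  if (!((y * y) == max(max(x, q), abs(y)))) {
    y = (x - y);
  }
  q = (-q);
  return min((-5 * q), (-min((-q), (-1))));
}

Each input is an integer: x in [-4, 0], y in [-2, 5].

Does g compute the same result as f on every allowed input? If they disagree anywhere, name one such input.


Run the pair on x=-4, y=-2.
f: u := -4 | (max(max(x, u), abs(y)) != (y * y)): true | y := -2 | u := 4 | result -20
g: p := 4 | q := -8 | (!((y * y) == max(max(x, q), abs(y)))): true | y := -2 | q := 8 | result -40
-20 and -40 differ, so these are not the same function on this domain.
verdict: not equivalent; witness: x=-4, y=-2


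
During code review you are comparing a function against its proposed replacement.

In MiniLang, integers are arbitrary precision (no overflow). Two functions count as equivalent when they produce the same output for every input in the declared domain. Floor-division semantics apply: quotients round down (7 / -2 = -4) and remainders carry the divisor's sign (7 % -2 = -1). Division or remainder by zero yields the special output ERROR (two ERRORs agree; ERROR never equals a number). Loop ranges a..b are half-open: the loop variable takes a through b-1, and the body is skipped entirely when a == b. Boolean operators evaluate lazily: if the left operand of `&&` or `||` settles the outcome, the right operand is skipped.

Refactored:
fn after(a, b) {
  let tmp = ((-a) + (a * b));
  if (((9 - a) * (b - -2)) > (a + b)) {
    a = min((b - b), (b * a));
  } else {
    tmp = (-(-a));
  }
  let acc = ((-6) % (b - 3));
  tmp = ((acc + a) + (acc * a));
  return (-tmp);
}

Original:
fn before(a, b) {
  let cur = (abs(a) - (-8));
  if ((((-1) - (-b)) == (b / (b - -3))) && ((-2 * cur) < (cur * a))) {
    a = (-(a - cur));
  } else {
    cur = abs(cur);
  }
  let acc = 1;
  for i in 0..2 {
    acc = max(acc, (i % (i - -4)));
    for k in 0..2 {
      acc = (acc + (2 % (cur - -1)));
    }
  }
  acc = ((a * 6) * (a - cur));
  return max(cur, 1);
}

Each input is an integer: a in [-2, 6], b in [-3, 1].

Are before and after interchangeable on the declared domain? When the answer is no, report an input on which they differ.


At a=-2, b=-3: before gives ERROR, after gives 2.
verdict: not equivalent; witness: a=-2, b=-3


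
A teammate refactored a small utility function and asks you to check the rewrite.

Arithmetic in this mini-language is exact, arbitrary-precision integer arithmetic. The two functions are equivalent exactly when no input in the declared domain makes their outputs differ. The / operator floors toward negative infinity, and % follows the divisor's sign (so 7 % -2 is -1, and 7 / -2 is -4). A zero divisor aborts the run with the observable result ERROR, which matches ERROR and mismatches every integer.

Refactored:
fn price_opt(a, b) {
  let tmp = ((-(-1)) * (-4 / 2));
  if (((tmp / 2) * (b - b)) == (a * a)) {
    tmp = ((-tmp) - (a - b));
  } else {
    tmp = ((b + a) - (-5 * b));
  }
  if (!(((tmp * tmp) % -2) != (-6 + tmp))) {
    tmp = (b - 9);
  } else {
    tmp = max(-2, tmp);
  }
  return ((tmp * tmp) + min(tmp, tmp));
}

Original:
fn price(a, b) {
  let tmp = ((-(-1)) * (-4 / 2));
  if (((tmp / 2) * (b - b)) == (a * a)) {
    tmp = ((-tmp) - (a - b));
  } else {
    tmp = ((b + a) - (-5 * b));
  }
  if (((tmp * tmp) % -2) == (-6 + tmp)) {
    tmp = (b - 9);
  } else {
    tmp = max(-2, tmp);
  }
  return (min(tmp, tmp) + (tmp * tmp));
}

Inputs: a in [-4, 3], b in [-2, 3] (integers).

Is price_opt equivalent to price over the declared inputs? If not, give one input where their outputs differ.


The two versions differ — the changes include boolean connective usage differs; also comparison usage differs.
Tracing a=-1, b=-2: price: tmp = -2; (((tmp / 2) * (b - b)) == (a * a)) -> false; tmp = -13; (((tmp * tmp) % -2) == (-6 + tmp)) -> false; tmp = -2; return 2 | price_opt: tmp = -2; (((tmp / 2) * (b - b)) == (a * a)) -> false; tmp = -13; (!(((tmp * tmp) % -2) != (-6 + tmp))) -> false; tmp = -2; return 2 — matching result 2.
Every one of the 48 inputs gives matching results.
verdict: equivalent


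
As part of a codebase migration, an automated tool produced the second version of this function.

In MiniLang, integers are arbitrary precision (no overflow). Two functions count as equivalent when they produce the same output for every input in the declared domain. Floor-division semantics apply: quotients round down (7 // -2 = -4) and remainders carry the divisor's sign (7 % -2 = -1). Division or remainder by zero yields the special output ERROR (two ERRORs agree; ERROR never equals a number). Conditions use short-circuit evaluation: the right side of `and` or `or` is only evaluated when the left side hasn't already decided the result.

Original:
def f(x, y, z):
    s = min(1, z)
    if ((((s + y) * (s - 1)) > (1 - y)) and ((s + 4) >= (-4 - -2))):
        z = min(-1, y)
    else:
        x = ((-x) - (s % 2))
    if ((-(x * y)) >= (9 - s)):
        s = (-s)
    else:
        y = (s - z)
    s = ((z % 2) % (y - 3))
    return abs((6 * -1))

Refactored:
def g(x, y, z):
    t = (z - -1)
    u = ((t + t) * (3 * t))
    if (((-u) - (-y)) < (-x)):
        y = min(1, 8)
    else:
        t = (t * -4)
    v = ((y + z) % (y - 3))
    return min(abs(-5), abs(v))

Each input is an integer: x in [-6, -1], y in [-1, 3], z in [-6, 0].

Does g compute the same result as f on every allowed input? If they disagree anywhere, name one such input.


Run the pair on x=-6, y=-1, z=-6.
f: s = -6; ((((s + y) * (s - 1)) > (1 - y)) and ((s + 4) >= (-4 - -2))) -> true; z = -1; ((-(x * y)) >= (9 - s)) -> false; y = -5; s = -7; return 6
g: t = -5; u = 150; (((-u) - (-y)) < (-x)) -> true; y = 1; v = -1; return 1
6 and 1 differ, so these are not the same function on this domain.
verdict: not equivalent; witness: x=-6, y=-1, z=-6


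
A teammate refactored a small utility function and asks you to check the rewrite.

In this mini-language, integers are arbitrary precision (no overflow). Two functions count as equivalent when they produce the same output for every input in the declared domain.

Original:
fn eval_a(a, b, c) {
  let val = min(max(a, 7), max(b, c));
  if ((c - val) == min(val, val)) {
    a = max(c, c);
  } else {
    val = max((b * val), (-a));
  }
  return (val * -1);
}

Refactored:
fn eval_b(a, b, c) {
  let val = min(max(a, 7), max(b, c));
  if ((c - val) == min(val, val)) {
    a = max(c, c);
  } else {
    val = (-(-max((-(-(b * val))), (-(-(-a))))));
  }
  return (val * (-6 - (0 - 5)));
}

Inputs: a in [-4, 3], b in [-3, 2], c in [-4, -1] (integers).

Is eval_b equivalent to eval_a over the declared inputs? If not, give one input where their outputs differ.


The two are interchangeable: constant usage differs; and arithmetic usage differs, and every declared input agrees.
One worked example (a=0, b=0, c=-2) — eval_a: val := 0 | ((c - val) == min(val, val)): false | val := 0 | result 0; eval_b: val := 0 | ((c - val) == min(val, val)): false | val := 0 | result 0; agreement on 0.
Checked all 192 inputs in the declared domain: the outputs agree on every one.
verdict: equivalent


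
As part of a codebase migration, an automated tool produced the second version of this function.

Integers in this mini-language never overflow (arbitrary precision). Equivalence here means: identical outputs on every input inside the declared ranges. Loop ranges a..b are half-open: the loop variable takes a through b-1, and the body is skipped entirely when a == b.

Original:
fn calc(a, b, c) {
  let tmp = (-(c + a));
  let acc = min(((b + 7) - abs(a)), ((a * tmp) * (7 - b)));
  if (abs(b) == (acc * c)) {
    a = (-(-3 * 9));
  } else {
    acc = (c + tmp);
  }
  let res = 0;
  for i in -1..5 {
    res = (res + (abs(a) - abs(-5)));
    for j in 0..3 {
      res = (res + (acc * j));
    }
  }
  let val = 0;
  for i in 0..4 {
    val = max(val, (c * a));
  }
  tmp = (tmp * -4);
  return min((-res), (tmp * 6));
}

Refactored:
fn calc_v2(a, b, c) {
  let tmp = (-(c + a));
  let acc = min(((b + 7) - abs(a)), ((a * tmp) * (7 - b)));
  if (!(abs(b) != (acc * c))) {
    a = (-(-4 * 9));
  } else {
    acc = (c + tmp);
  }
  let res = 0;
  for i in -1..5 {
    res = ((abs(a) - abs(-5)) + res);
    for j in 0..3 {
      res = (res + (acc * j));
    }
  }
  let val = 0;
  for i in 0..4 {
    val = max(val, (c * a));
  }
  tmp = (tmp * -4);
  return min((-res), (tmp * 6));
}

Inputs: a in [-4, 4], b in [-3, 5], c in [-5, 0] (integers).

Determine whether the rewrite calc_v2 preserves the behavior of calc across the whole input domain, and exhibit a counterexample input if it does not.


Evaluate both at a=-1, b=0, c=0.
calc: tmp := 1 | acc := -7 | (abs(b) == (acc * c)): true | a := 27 | res := 0 | iter i=-1: | res := 22 | iter j=0: | res := 22 | iter j=1: | res := 15 | iter j=2: | res := 1 | iter i=0: | res := 23 | iter j=0: | res := 23 | iter j=1: | res := 16 | iter j=2: | res := 2 | iter i=1: | res := 24 | iter j=0: | res := 24 | iter j=1: | res := 17 | iter j=2: | res := 3 | iter i=2: | res := 25 | iter j=0: | res := 25 | iter j=1: | res := 18 | iter j=2: | res := 4 | iter i=3: | res := 26 | iter j=0: | res := 26 | iter j=1: | res := 19 | iter j=2: | res := 5 | iter i=4: | res := 27 | iter j=0: | res := 27 | iter j=1: | res := 20 | iter j=2: | res := 6 | val := 0 | iter i=0: | val := 0 | iter i=1: | val := 0 | iter i=2: | val := 0 | iter i=3: | val := 0 | tmp := -4 | result -24
calc_v2: tmp := 1 | acc := -7 | (!(abs(b) != (acc * c))): true | a := 36 | res := 0 | iter i=-1: | res := 31 | iter j=0: | res := 31 | iter j=1: | res := 24 | iter j=2: | res := 10 | iter i=0: | res := 41 | iter j=0: | res := 41 | iter j=1: | res := 34 | iter j=2: | res := 20 | iter i=1: | res := 51 | iter j=0: | res := 51 | iter j=1: | res := 44 | iter j=2: | res := 30 | iter i=2: | res := 61 | iter j=0: | res := 61 | iter j=1: | res := 54 | iter j=2: | res := 40 | iter i=3: | res := 71 | iter j=0: | res := 71 | iter j=1: | res := 64 | iter j=2: | res := 50 | iter i=4: | res := 81 | iter j=0: | res := 81 | iter j=1: | res := 74 | iter j=2: | res := 60 | val := 0 | iter i=0: | val := 0 | iter i=1: | val := 0 | iter i=2: | val := 0 | iter i=3: | val := 0 | tmp := -4 | result -60
-24 and -60 differ, so these are not the same function on this domain.
verdict: not equivalent; witness: a=-1, b=0, c=0


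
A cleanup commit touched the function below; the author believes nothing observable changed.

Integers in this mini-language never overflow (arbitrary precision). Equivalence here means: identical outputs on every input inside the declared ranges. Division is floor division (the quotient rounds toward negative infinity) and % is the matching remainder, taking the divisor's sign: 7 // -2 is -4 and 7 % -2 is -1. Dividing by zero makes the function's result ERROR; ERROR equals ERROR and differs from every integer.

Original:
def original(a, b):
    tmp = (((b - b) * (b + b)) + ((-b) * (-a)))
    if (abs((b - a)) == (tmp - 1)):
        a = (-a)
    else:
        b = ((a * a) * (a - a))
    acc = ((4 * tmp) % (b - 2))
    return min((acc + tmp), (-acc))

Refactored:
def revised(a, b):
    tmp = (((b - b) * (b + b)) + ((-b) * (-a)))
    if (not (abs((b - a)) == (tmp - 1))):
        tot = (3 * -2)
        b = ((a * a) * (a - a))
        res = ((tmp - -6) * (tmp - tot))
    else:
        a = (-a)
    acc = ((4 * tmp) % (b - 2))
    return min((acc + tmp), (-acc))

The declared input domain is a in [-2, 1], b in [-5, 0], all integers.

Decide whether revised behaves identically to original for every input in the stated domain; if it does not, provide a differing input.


Although arithmetic usage differs; also boolean connective usage differs; also local variable names differ; also constant usage differs; also statement counts differ, 24/24 inputs agree.
verdict: equivalent


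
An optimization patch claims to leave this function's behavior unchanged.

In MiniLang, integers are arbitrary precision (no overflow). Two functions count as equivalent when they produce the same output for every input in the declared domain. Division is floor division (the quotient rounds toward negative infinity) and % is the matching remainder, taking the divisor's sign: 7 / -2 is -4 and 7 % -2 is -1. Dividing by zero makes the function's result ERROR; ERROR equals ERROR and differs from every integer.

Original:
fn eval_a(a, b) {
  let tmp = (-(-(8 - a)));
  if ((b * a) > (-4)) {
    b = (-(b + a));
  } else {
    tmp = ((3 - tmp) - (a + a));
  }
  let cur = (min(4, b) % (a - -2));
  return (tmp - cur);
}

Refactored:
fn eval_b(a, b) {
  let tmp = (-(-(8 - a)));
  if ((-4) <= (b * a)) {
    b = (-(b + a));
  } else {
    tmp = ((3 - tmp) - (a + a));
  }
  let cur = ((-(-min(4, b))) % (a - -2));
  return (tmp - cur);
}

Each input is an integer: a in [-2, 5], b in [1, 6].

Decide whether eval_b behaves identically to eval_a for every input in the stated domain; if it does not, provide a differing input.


Input a=-1, b=4: -4 from eval_a versus 9 from eval_b.
verdict: not equivalent; witness: a=-1, b=4


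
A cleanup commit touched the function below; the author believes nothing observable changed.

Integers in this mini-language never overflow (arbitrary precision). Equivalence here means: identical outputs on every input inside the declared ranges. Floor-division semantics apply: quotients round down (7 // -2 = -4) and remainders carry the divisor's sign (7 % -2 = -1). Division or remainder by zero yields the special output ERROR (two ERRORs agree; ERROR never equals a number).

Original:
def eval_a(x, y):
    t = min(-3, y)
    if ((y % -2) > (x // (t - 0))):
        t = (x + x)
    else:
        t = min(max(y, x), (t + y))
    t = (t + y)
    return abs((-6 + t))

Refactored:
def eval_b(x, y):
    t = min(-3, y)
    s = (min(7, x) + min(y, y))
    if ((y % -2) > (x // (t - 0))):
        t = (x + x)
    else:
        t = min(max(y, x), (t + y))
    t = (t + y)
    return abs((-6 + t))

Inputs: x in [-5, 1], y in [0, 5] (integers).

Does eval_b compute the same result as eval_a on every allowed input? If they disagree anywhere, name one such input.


Equivalent — the differences include min/max/abs usage differs; also local variable names differ; also constant usage differs; also arithmetic usage differs; also statement counts differ, yet no declared input distinguishes the two.
Tracing x=-2, y=4: eval_a: t becomes -3; next ((y % -2) > (x // (t - 0))) evaluates to false; next t becomes 1; next t becomes 5; next final value 1 | eval_b: t becomes -3; next s becomes 2; next ((y % -2) > (x // (t - 0))) evaluates to false; next t becomes 1; next t becomes 5; next final value 1 — matching result 1.
An exhaustive pass over the 42 declared inputs shows identical outputs.
verdict: equivalent


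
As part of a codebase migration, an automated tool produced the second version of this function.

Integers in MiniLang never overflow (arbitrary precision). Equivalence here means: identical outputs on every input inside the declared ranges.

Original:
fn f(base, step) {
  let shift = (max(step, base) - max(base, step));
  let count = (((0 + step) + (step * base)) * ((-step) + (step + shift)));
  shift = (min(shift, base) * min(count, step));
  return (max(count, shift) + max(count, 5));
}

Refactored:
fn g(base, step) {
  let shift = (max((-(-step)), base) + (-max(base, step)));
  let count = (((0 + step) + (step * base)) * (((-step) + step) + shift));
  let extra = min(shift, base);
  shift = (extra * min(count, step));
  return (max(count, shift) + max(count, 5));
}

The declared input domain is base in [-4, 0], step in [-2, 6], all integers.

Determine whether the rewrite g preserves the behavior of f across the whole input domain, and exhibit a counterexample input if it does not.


This is a faithful refactor — local variable names differ, plus arithmetic usage differs, plus statement counts differ, but the computed results match everywhere.
As a probe, take base=-2, step=3: f runs shift := 0 | count := 0 | shift := 0 | result 5; g runs shift := 0 | count := 0 | extra := -2 | shift := 0 | result 5; both end at 5.
An exhaustive pass over the 45 declared inputs shows identical outputs.
verdict: equivalent


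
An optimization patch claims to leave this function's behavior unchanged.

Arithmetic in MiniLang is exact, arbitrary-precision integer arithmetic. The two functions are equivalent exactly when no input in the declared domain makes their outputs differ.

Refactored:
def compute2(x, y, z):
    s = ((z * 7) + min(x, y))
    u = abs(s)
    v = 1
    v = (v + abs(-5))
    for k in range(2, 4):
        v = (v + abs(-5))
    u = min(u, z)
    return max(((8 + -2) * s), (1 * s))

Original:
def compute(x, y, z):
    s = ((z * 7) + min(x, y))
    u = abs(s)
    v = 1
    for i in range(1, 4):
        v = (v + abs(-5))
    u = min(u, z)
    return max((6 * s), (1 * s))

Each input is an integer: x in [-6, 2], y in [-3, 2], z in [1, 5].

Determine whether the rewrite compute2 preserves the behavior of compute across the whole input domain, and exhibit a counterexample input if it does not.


Although constant usage differs, and statement counts differ, and loop structure differs, and local variable names differ, and min/max/abs usage differs, and arithmetic usage differs, 270/270 inputs agree.
verdict: equivalent


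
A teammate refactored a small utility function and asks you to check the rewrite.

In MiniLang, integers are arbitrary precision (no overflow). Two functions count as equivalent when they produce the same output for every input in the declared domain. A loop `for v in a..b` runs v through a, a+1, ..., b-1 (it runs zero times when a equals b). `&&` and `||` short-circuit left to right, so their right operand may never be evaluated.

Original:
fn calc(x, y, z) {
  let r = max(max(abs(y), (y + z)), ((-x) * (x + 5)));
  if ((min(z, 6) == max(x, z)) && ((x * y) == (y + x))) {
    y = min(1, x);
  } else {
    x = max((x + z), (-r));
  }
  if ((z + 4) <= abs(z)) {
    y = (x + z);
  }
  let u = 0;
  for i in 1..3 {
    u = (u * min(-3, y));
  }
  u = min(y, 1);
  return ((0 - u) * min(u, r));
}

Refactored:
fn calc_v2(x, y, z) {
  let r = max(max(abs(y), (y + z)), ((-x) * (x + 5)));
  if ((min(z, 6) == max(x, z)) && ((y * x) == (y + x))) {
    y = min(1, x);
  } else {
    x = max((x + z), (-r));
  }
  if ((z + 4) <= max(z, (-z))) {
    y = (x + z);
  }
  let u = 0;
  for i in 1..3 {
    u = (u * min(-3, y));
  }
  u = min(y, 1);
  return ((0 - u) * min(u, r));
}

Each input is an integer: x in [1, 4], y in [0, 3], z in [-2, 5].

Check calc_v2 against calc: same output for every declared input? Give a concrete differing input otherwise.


Reading the diff, among the changes: min/max/abs usage differs.
Spot check at x=3, y=0, z=2 — calc: r=2, then ((min(z, 6) == max(x, z)) && ((x * y) == (y + x))) is false, then x=5, then ((z + 4) <= abs(z)) is false, then u=0, then (i=1), then u=0, then (i=2), then u=0, then u=0, then returns 0. calc_v2: r=2, then ((min(z, 6) == max(x, z)) && ((y * x) == (y + x))) is false, then x=5, then ((z + 4) <= max(z, (-z))) is false, then u=0, then (i=1), then u=0, then (i=2), then u=0, then u=0, then returns 0. Both give 0.
Every one of the 128 inputs gives matching results.
verdict: equivalent


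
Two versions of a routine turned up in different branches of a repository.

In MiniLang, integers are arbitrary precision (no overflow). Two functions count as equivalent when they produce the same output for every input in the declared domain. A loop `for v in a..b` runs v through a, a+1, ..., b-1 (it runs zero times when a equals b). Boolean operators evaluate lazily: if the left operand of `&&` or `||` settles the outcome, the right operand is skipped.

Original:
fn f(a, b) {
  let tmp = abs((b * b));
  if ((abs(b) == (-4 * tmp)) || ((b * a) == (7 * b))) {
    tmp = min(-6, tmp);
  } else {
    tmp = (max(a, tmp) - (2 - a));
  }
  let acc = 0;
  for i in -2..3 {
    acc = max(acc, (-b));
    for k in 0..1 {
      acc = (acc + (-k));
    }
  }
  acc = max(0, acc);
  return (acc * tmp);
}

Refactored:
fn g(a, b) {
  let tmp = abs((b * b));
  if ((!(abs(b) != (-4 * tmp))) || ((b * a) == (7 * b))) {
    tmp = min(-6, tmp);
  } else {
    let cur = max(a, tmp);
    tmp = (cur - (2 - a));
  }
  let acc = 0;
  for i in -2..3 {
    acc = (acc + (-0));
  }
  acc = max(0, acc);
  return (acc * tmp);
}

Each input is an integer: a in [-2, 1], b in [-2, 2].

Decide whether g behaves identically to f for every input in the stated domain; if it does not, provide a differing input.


Consider the input a=-2, b=-1.
f: tmp = 1; ((abs(b) == (-4 * tmp)) || ((b * a) == (7 * b))) -> false; tmp = -3; acc = 0; [i=-2]; acc = 1; [k=0]; acc = 1; [i=-1]; acc = 1; [k=0]; acc = 1; [i=0]; acc = 1; [k=0]; acc = 1; [i=1]; acc = 1; [k=0]; acc = 1; [i=2]; acc = 1; [k=0]; acc = 1; acc = 1; return -3
g: tmp = 1; ((!(abs(b) != (-4 * tmp))) || ((b * a) == (7 * b))) -> false; cur = 1; tmp = -3; acc = 0; [i=-2]; acc = 0; [i=-1]; acc = 0; [i=0]; acc = 0; [i=1]; acc = 0; [i=2]; acc = 0; acc = 0; return 0
-3 != 0, so the rewrite changes behavior.
verdict: not equivalent; witness: a=-2, b=-1
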